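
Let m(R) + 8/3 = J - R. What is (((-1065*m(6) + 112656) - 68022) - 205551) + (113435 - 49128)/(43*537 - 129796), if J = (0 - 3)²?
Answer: -17208593067/106705 ≈ -1.6127e+5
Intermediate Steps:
J = 9 (J = (-3)² = 9)
m(R) = 19/3 - R (m(R) = -8/3 + (9 - R) = 19/3 - R)
(((-1065*m(6) + 112656) - 68022) - 205551) + (113435 - 49128)/(43*537 - 129796) = (((-1065*(19/3 - 1*6) + 112656) - 68022) - 205551) + (113435 - 49128)/(43*537 - 129796) = (((-1065*(19/3 - 6) + 112656) - 68022) - 205551) + 64307/(23091 - 129796) = (((-1065*⅓ + 112656) - 68022) - 205551) + 64307/(-106705) = (((-355 + 112656) - 68022) - 205551) + 64307*(-1/106705) = ((112301 - 68022) - 205551) - 64307/106705 = (44279 - 205551) - 64307/106705 = -161272 - 64307/106705 = -17208593067/106705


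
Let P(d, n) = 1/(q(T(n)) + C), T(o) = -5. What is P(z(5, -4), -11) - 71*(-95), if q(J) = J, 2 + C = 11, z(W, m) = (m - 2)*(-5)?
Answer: 26981/4 ≈ 6745.3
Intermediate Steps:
z(W, m) = 10 - 5*m (z(W, m) = (-2 + m)*(-5) = 10 - 5*m)
C = 9 (C = -2 + 11 = 9)
P(d, n) = ¼ (P(d, n) = 1/(-5 + 9) = 1/4 = ¼)
P(z(5, -4), -11) - 71*(-95) = ¼ - 71*(-95) = ¼ + 6745 = 26981/4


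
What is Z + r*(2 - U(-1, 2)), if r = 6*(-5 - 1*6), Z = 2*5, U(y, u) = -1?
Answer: -188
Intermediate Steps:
Z = 10
r = -66 (r = 6*(-5 - 6) = 6*(-11) = -66)
Z + r*(2 - U(-1, 2)) = 10 - 66*(2 - 1*(-1)) = 10 - 66*(2 + 1) = 10 - 66*3 = 10 - 198 = -188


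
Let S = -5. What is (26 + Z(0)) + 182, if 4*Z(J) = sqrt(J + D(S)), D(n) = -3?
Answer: 208 + I*sqrt(3)/4 ≈ 208.0 + 0.43301*I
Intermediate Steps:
Z(J) = sqrt(-3 + J)/4 (Z(J) = sqrt(J - 3)/4 = sqrt(-3 + J)/4)
(26 + Z(0)) + 182 = (26 + sqrt(-3 + 0)/4) + 182 = (26 + sqrt(-3)/4) + 182 = (26 + (I*sqrt(3))/4) + 182 = (26 + I*sqrt(3)/4) + 182 = 208 + I*sqrt(3)/4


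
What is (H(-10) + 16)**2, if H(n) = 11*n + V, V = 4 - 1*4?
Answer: 8836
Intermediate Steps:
V = 0 (V = 4 - 4 = 0)
H(n) = 11*n (H(n) = 11*n + 0 = 11*n)
(H(-10) + 16)**2 = (11*(-10) + 16)**2 = (-110 + 16)**2 = (-94)**2 = 8836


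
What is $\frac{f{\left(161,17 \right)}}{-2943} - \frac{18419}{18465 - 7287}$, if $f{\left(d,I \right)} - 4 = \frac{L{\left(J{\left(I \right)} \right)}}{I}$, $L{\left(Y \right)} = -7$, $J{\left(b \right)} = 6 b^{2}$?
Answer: $- \frac{34155661}{20712834} \approx -1.649$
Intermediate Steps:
$f{\left(d,I \right)} = 4 - \frac{7}{I}$
$\frac{f{\left(161,17 \right)}}{-2943} - \frac{18419}{18465 - 7287} = \frac{4 - \frac{7}{17}}{-2943} - \frac{18419}{18465 - 7287} = \left(4 - \frac{7}{17}\right) \left(- \frac{1}{2943}\right) - \frac{18419}{18465 - 7287} = \left(4 - \frac{7}{17}\right) \left(- \frac{1}{2943}\right) - \frac{18419}{11178} = \frac{61}{17} \left(- \frac{1}{2943}\right) - \frac{18419}{11178} = - \frac{61}{50031} - \frac{18419}{11178} = - \frac{34155661}{20712834}$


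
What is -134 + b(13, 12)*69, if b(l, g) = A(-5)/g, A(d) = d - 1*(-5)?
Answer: -134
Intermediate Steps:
A(d) = 5 + d (A(d) = d + 5 = 5 + d)
b(l, g) = 0 (b(l, g) = (5 - 5)/g = 0/g = 0)
-134 + b(13, 12)*69 = -134 + 0*69 = -134 + 0 = -134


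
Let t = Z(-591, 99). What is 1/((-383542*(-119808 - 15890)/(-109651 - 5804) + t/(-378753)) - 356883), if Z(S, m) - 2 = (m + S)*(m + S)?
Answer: -4858769735/3924296987398447 ≈ -1.2381e-6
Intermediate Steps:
Z(S, m) = 2 + (S + m)² (Z(S, m) = 2 + (m + S)*(m + S) = 2 + (S + m)*(S + m) = 2 + (S + m)²)
t = 242066 (t = 2 + (-591 + 99)² = 2 + (-492)² = 2 + 242064 = 242066)
1/((-383542*(-119808 - 15890)/(-109651 - 5804) + t/(-378753)) - 356883) = 1/((-383542*(-119808 - 15890)/(-109651 - 5804) + 242066/(-378753)) - 356883) = 1/((-383542/((-115455/(-135698))) + 242066*(-1/378753)) - 356883) = 1/((-383542/((-115455*(-1/135698))) - 242066/378753) - 356883) = 1/((-383542/115455/135698 - 242066/378753) - 356883) = 1/((-383542*135698/115455 - 242066/378753) - 356883) = 1/((-52045882316/115455 - 242066/378753) - 356883) = 1/(-2190284668062442/4858769735 - 356883) = 1/(-3924296987398447/4858769735) = -4858769735/3924296987398447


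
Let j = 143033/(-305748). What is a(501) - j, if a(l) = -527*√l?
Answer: 143033/305748 - 527*√501 ≈ -11795.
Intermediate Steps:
j = -143033/305748 (j = 143033*(-1/305748) = -143033/305748 ≈ -0.46781)
a(501) - j = -527*√501 - 1*(-143033/305748) = -527*√501 + 143033/305748 = 143033/305748 - 527*√501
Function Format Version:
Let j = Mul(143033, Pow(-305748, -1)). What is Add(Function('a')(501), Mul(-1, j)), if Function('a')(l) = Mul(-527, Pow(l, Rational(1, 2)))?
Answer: Add(Rational(143033, 305748), Mul(-527, Pow(501, Rational(1, 2)))) ≈ -11795.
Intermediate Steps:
j = Rational(-143033, 305748) (j = Mul(143033, Rational(-1, 305748)) = Rational(-143033, 305748) ≈ -0.46781)
Add(Function('a')(501), Mul(-1, j)) = Add(Mul(-527, Pow(501, Rational(1, 2))), Mul(-1, Rational(-143033, 305748))) = Add(Mul(-527, Pow(501, Rational(1, 2))), Rational(143033, 305748)) = Add(Rational(143033, 305748), Mul(-527, Pow(501, Rational(1, 2))))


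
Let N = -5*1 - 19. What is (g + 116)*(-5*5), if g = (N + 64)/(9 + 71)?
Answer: -5825/2 ≈ -2912.5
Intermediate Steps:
N = -24 (N = -5 - 19 = -24)
g = 1/2 (g = (-24 + 64)/(9 + 71) = 40/80 = 40*(1/80) = 1/2 ≈ 0.50000)
(g + 116)*(-5*5) = (1/2 + 116)*(-5*5) = (233/2)*(-25) = -5825/2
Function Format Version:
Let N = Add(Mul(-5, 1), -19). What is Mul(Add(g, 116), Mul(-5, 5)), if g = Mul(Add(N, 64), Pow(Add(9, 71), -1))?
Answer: Rational(-5825, 2) ≈ -2912.5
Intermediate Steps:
N = -24 (N = Add(-5, -19) = -24)
g = Rational(1, 2) (g = Mul(Add(-24, 64), Pow(Add(9, 71), -1)) = Mul(40, Pow(80, -1)) = Mul(40, Rational(1, 80)) = Rational(1, 2) ≈ 0.50000)
Mul(Add(g, 116), Mul(-5, 5)) = Mul(Add(Rational(1, 2), 116), Mul(-5, 5)) = Mul(Rational(233, 2), -25) = Rational(-5825, 2)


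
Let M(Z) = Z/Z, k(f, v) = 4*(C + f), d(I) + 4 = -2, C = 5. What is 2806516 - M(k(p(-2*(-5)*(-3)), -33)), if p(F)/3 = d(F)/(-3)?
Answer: 2806515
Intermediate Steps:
d(I) = -6 (d(I) = -4 - 2 = -6)
p(F) = 6 (p(F) = 3*(-6/(-3)) = 3*(-6*(-1/3)) = 3*2 = 6)
k(f, v) = 20 + 4*f (k(f, v) = 4*(5 + f) = 20 + 4*f)
M(Z) = 1
2806516 - M(k(p(-2*(-5)*(-3)), -33)) = 2806516 - 1*1 = 2806516 - 1 = 2806515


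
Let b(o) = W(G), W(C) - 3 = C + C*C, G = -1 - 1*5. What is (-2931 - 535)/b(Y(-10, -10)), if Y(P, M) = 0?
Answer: -3466/33 ≈ -105.03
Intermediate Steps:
G = -6 (G = -1 - 5 = -6)
W(C) = 3 + C + C² (W(C) = 3 + (C + C*C) = 3 + (C + C²) = 3 + C + C²)
b(o) = 33 (b(o) = 3 - 6 + (-6)² = 3 - 6 + 36 = 33)
(-2931 - 535)/b(Y(-10, -10)) = (-2931 - 535)/33 = -3466*1/33 = -3466/33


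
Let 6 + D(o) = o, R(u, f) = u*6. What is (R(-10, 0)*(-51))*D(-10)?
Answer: -48960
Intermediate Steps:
R(u, f) = 6*u
D(o) = -6 + o
(R(-10, 0)*(-51))*D(-10) = ((6*(-10))*(-51))*(-6 - 10) = -60*(-51)*(-16) = 3060*(-16) = -48960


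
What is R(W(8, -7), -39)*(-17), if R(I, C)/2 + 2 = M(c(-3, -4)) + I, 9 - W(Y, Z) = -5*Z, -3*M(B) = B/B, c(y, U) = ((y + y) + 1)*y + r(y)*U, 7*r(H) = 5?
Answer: 2890/3 ≈ 963.33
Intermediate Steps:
r(H) = 5/7 (r(H) = (⅐)*5 = 5/7)
c(y, U) = 5*U/7 + y*(1 + 2*y) (c(y, U) = ((y + y) + 1)*y + 5*U/7 = (2*y + 1)*y + 5*U/7 = (1 + 2*y)*y + 5*U/7 = y*(1 + 2*y) + 5*U/7 = 5*U/7 + y*(1 + 2*y))
M(B) = -⅓ (M(B) = -B/(3*B) = -⅓*1 = -⅓)
W(Y, Z) = 9 + 5*Z (W(Y, Z) = 9 - (-5)*Z = 9 + 5*Z)
R(I, C) = -14/3 + 2*I (R(I, C) = -4 + 2*(-⅓ + I) = -4 + (-⅔ + 2*I) = -14/3 + 2*I)
R(W(8, -7), -39)*(-17) = (-14/3 + 2*(9 + 5*(-7)))*(-17) = (-14/3 + 2*(9 - 35))*(-17) = (-14/3 + 2*(-26))*(-17) = (-14/3 - 52)*(-17) = -170/3*(-17) = 2890/3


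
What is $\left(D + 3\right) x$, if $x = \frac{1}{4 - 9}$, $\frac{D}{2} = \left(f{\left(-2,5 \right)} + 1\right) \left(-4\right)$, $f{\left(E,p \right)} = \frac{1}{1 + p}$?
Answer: $\frac{19}{15} \approx 1.2667$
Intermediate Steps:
$D = - \frac{28}{3}$ ($D = 2 \left(\frac{1}{1 + 5} + 1\right) \left(-4\right) = 2 \left(\frac{1}{6} + 1\right) \left(-4\right) = 2 \cdot \frac{7}{6} \left(-4\right) = 2 \left(- \frac{14}{3}\right) = - \frac{28}{3} \approx -9.3333$)
$x = - \frac{1}{5}$ ($x = \frac{1}{-5} = - \frac{1}{5} \approx -0.2$)
$\left(D + 3\right) x = \left(- \frac{28}{3} + 3\right) \left(- \frac{1}{5}\right) = \left(- \frac{19}{3}\right) \left(- \frac{1}{5}\right) = \frac{19}{15}$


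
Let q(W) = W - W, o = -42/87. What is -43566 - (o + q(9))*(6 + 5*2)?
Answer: -1263190/29 ≈ -43558.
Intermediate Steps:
o = -14/29 (o = -42*1/87 = -14/29 ≈ -0.48276)
q(W) = 0
-43566 - (o + q(9))*(6 + 5*2) = -43566 - (-14/29 + 0)*(6 + 5*2) = -43566 - (-14)*(6 + 10)/29 = -43566 - (-14)*16/29 = -43566 - 1*(-224/29) = -43566 + 224/29 = -1263190/29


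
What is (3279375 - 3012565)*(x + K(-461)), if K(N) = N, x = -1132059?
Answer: -302167661200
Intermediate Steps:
(3279375 - 3012565)*(x + K(-461)) = (3279375 - 3012565)*(-1132059 - 461) = 266810*(-1132520) = -302167661200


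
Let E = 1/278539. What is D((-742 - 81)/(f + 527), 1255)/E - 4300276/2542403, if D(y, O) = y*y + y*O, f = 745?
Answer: -929901873415368250951/4113567375552 ≈ -2.2606e+8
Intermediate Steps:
E = 1/278539 ≈ 3.5902e-6
D(y, O) = y**2 + O*y
D((-742 - 81)/(f + 527), 1255)/E - 4300276/2542403 = (((-742 - 81)/(745 + 527))*(1255 + (-742 - 81)/(745 + 527)))/(1/278539) - 4300276/2542403 = ((-823/1272)*(1255 - 823/1272))*278539 - 4300276*1/2542403 = ((-823*1/1272)*(1255 - 823*1/1272))*278539 - 4300276/2542403 = -823*(1255 - 823/1272)/1272*278539 - 4300276/2542403 = -823/1272*1595537/1272*278539 - 4300276/2542403 = -1313126951/1617984*278539 - 4300276/2542403 = -365757067804589/1617984 - 4300276/2542403 = -929901873415368250951/4113567375552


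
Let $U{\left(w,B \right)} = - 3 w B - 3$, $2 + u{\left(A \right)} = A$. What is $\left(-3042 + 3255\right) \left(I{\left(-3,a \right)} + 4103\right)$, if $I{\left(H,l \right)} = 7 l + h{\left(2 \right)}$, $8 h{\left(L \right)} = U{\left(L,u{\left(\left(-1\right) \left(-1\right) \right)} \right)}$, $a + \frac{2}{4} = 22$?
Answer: $\frac{7248603}{8} \approx 9.0608 \cdot 10^{5}$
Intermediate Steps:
$a = \frac{43}{2}$ ($a = - \frac{1}{2} + 22 = \frac{43}{2} \approx 21.5$)
$u{\left(A \right)} = -2 + A$
$U{\left(w,B \right)} = -3 - 3 B w$ ($U{\left(w,B \right)} = - 3 B w - 3 = -3 - 3 B w$)
$h{\left(L \right)} = - \frac{3}{8} + \frac{3 L}{8}$ ($h{\left(L \right)} = \frac{-3 - 3 \left(-2 - -1\right) L}{8} = \frac{-3 - 3 \left(-2 + 1\right) L}{8} = \frac{-3 - - 3 L}{8} = \frac{-3 + 3 L}{8} = - \frac{3}{8} + \frac{3 L}{8}$)
$I{\left(H,l \right)} = \frac{3}{8} + 7 l$ ($I{\left(H,l \right)} = 7 l + \left(- \frac{3}{8} + \frac{3}{8} \cdot 2\right) = 7 l + \left(- \frac{3}{8} + \frac{3}{4}\right) = 7 l + \frac{3}{8} = \frac{3}{8} + 7 l$)
$\left(-3042 + 3255\right) \left(I{\left(-3,a \right)} + 4103\right) = \left(-3042 + 3255\right) \left(\left(\frac{3}{8} + 7 \cdot \frac{43}{2}\right) + 4103\right) = 213 \left(\left(\frac{3}{8} + \frac{301}{2}\right) + 4103\right) = 213 \left(\frac{1207}{8} + 4103\right) = 213 \cdot \frac{34031}{8} = \frac{7248603}{8}$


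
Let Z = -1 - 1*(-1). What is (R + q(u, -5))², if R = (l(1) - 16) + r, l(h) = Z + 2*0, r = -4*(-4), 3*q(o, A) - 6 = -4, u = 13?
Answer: 4/9 ≈ 0.44444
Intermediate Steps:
q(o, A) = ⅔ (q(o, A) = 2 + (⅓)*(-4) = 2 - 4/3 = ⅔)
r = 16
Z = 0 (Z = -1 + 1 = 0)
l(h) = 0 (l(h) = 0 + 2*0 = 0 + 0 = 0)
R = 0 (R = (0 - 16) + 16 = -16 + 16 = 0)
(R + q(u, -5))² = (0 + ⅔)² = (⅔)² = 4/9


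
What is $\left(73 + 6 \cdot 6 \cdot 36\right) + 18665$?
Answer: $20034$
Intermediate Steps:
$\left(73 + 6 \cdot 6 \cdot 36\right) + 18665 = \left(73 + 36 \cdot 36\right) + 18665 = \left(73 + 1296\right) + 18665 = 1369 + 18665 = 20034$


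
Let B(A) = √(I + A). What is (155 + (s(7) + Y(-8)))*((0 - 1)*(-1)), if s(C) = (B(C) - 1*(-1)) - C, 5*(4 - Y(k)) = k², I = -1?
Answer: 701/5 + √6 ≈ 142.65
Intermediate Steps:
B(A) = √(-1 + A)
Y(k) = 4 - k²/5
s(C) = 1 + √(-1 + C) - C (s(C) = (√(-1 + C) - 1*(-1)) - C = (√(-1 + C) + 1) - C = (1 + √(-1 + C)) - C = 1 + √(-1 + C) - C)
(155 + (s(7) + Y(-8)))*((0 - 1)*(-1)) = (155 + ((1 + √(-1 + 7) - 1*7) + (4 - ⅕*(-8)²)))*((0 - 1)*(-1)) = (155 + ((1 + √6 - 7) + (4 - ⅕*64)))*(-1*(-1)) = (155 + ((-6 + √6) + (4 - 64/5)))*1 = (155 + ((-6 + √6) - 44/5))*1 = (155 + (-74/5 + √6))*1 = (701/5 + √6)*1 = 701/5 + √6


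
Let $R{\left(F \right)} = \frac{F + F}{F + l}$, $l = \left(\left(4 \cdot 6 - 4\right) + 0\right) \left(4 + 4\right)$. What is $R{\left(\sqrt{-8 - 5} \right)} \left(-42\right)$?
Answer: $- \frac{84 \sqrt{13}}{\sqrt{13} - 160 i} \approx -0.042635 - 1.892 i$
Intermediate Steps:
$l = 160$ ($l = \left(\left(24 - 4\right) + 0\right) 8 = \left(20 + 0\right) 8 = 20 \cdot 8 = 160$)
$R{\left(F \right)} = \frac{2 F}{160 + F}$ ($R{\left(F \right)} = \frac{F + F}{F + 160} = \frac{2 F}{160 + F}$)
$R{\left(\sqrt{-8 - 5} \right)} \left(-42\right) = \frac{2 \sqrt{-8 - 5}}{160 + \sqrt{-8 - 5}} \left(-42\right) = \frac{2 \sqrt{-13}}{160 + \sqrt{-13}} \left(-42\right) = \frac{2 i \sqrt{13}}{160 + i \sqrt{13}} \left(-42\right) = - \frac{84 i \sqrt{13}}{160 + i \sqrt{13}}$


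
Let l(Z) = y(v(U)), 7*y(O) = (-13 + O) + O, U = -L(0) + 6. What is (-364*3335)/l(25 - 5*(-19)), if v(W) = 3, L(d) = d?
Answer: 1213940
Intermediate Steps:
U = 6 (U = -1*0 + 6 = 0 + 6 = 6)
y(O) = -13/7 + 2*O/7 (y(O) = ((-13 + O) + O)/7 = (-13 + 2*O)/7 = -13/7 + 2*O/7)
l(Z) = -1 (l(Z) = -13/7 + (2/7)*3 = -13/7 + 6/7 = -1)
(-364*3335)/l(25 - 5*(-19)) = -364*3335/(-1) = -1213940*(-1) = 1213940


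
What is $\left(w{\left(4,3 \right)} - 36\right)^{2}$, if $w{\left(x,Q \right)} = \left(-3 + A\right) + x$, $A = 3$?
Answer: $1024$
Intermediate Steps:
$w{\left(x,Q \right)} = x$ ($w{\left(x,Q \right)} = \left(-3 + 3\right) + x = 0 + x = x$)
$\left(w{\left(4,3 \right)} - 36\right)^{2} = \left(4 - 36\right)^{2} = \left(-32\right)^{2} = 1024$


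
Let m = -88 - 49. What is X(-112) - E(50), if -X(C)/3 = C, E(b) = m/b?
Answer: 16937/50 ≈ 338.74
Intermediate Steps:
m = -137
E(b) = -137/b
X(C) = -3*C
X(-112) - E(50) = -3*(-112) - (-137)/50 = 336 - (-137)/50 = 336 - 1*(-137/50) = 336 + 137/50 = 16937/50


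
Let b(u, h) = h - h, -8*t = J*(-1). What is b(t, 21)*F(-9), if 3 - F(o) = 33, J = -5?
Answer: 0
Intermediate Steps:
t = -5/8 (t = -(-5)*(-1)/8 = -⅛*5 = -5/8 ≈ -0.62500)
F(o) = -30 (F(o) = 3 - 1*33 = 3 - 33 = -30)
b(u, h) = 0
b(t, 21)*F(-9) = 0*(-30) = 0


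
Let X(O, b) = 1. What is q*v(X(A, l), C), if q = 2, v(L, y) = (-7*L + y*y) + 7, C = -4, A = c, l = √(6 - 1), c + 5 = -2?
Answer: 32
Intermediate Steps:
c = -7 (c = -5 - 2 = -7)
l = √5 ≈ 2.2361
A = -7
v(L, y) = 7 + y² - 7*L (v(L, y) = (-7*L + y²) + 7 = (y² - 7*L) + 7 = 7 + y² - 7*L)
q*v(X(A, l), C) = 2*(7 + (-4)² - 7*1) = 2*(7 + 16 - 7) = 2*16 = 32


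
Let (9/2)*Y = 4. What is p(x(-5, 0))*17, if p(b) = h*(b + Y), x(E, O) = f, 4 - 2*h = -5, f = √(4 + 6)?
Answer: 68 + 153*√10/2 ≈ 309.91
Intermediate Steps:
f = √10 ≈ 3.1623
Y = 8/9 (Y = (2/9)*4 = 8/9 ≈ 0.88889)
h = 9/2 (h = 2 - ½*(-5) = 2 + 5/2 = 9/2 ≈ 4.5000)
x(E, O) = √10
p(b) = 4 + 9*b/2 (p(b) = 9*(b + 8/9)/2 = 9*(8/9 + b)/2 = 4 + 9*b/2)
p(x(-5, 0))*17 = (4 + 9*√10/2)*17 = 68 + 153*√10/2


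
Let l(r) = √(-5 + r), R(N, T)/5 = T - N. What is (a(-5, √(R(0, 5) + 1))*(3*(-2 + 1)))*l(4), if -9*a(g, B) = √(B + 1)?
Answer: √(-1 - √26)/3 ≈ 0.82321*I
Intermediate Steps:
R(N, T) = -5*N + 5*T (R(N, T) = 5*(T - N) = -5*N + 5*T)
a(g, B) = -√(1 + B)/9 (a(g, B) = -√(B + 1)/9 = -√(1 + B)/9)
(a(-5, √(R(0, 5) + 1))*(3*(-2 + 1)))*l(4) = ((-√(1 + √((-5*0 + 5*5) + 1))/9)*(3*(-2 + 1)))*√(-5 + 4) = ((-√(1 + √((0 + 25) + 1))/9)*(3*(-1)))*√(-1) = (-√(1 + √(25 + 1))/9*(-3))*I = (-√(1 + √26)/9*(-3))*I = (√(1 + √26)/3)*I = I*√(1 + √26)/3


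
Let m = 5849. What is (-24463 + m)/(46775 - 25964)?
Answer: -18614/20811 ≈ -0.89443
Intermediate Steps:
(-24463 + m)/(46775 - 25964) = (-24463 + 5849)/(46775 - 25964) = -18614/20811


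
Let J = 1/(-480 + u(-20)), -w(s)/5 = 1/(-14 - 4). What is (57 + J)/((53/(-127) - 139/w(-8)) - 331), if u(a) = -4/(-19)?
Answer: -329941555/4815107664 ≈ -0.068522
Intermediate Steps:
w(s) = 5/18 (w(s) = -5/(-14 - 4) = -5/(-18) = -5*(-1/18) = 5/18)
u(a) = 4/19 (u(a) = -4*(-1/19) = 4/19)
J = -19/9116 (J = 1/(-480 + 4/19) = 1/(-9116/19) = -19/9116 ≈ -0.0020842)
(57 + J)/((53/(-127) - 139/w(-8)) - 331) = (57 - 19/9116)/((53/(-127) - 139/5/18) - 331) = 519593/(9116*((53*(-1/127) - 139*18/5) - 331)) = 519593/(9116*((-53/127 - 2502/5) - 331)) = 519593/(9116*(-318019/635 - 331)) = 519593/(9116*(-528204/635)) = (519593/9116)*(-635/528204) = -329941555/4815107664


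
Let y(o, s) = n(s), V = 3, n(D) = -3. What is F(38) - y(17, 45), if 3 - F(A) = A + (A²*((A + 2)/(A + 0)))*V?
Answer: -4592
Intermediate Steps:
y(o, s) = -3
F(A) = 3 - A - 3*A*(2 + A) (F(A) = 3 - (A + (A²*((A + 2)/(A + 0)))*3) = 3 - (A + (A²*((2 + A)/A))*3) = 3 - (A + (A*(2 + A))*3) = 3 - (A + 3*A*(2 + A)) = 3 + (-A - 3*A*(2 + A)) = 3 - A - 3*A*(2 + A))
F(38) - y(17, 45) = (3 - 7*38 - 3*38²) - 1*(-3) = (3 - 266 - 3*1444) + 3 = (3 - 266 - 4332) + 3 = -4595 + 3 = -4592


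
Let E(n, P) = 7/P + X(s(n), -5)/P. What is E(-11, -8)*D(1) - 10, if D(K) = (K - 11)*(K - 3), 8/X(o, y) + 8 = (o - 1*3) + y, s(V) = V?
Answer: -1445/54 ≈ -26.759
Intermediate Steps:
X(o, y) = 8/(-11 + o + y) (X(o, y) = 8/(-8 + ((o - 1*3) + y)) = 8/(-8 + ((o - 3) + y)) = 8/(-8 + ((-3 + o) + y)) = 8/(-8 + (-3 + o + y)) = 8/(-11 + o + y))
D(K) = (-11 + K)*(-3 + K)
E(n, P) = 7/P + 8/(P*(-16 + n)) (E(n, P) = 7/P + (8/(-11 + n - 5))/P = 7/P + (8/(-16 + n))/P = 7/P + 8/(P*(-16 + n)))
E(-11, -8)*D(1) - 10 = ((-104 + 7*(-11))/((-8)*(-16 - 11)))*(33 + 1² - 14*1) - 10 = (-⅛*(-104 - 77)/(-27))*(33 + 1 - 14) - 10 = -⅛*(-1/27)*(-181)*20 - 10 = -181/216*20 - 10 = -905/54 - 10 = -1445/54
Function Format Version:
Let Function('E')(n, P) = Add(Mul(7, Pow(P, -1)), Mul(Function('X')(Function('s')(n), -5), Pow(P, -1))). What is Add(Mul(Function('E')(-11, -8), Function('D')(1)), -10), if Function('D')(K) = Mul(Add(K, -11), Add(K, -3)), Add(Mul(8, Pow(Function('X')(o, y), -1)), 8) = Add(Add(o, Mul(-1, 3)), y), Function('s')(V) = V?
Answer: Rational(-1445, 54) ≈ -26.759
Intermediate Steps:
Function('X')(o, y) = Mul(8, Pow(Add(-11, o, y), -1)) (Function('X')(o, y) = Mul(8, Pow(Add(-8, Add(Add(o, Mul(-1, 3)), y)), -1)) = Mul(8, Pow(Add(-8, Add(Add(o, -3), y)), -1)) = Mul(8, Pow(Add(-8, Add(Add(-3, o), y)), -1)) = Mul(8, Pow(Add(-8, Add(-3, o, y)), -1)) = Mul(8, Pow(Add(-11, o, y), -1)))
Function('D')(K) = Mul(Add(-11, K), Add(-3, K))
Function('E')(n, P) = Add(Mul(7, Pow(P, -1)), Mul(8, Pow(P, -1), Pow(Add(-16, n), -1))) (Function('E')(n, P) = Add(Mul(7, Pow(P, -1)), Mul(Mul(8, Pow(Add(-11, n, -5), -1)), Pow(P, -1))) = Add(Mul(7, Pow(P, -1)), Mul(Mul(8, Pow(Add(-16, n), -1)), Pow(P, -1))) = Add(Mul(7, Pow(P, -1)), Mul(8, Pow(P, -1), Pow(Add(-16, n), -1))))
Add(Mul(Function('E')(-11, -8), Function('D')(1)), -10) = Add(Mul(Mul(Pow(-8, -1), Pow(Add(-16, -11), -1), Add(-104, Mul(7, -11))), Add(33, Pow(1, 2), Mul(-14, 1))), -10) = Add(Mul(Mul(Rational(-1, 8), Pow(-27, -1), Add(-104, -77)), Add(33, 1, -14)), -10) = Add(Mul(Mul(Rational(-1, 8), Rational(-1, 27), -181), 20), -10) = Add(Mul(Rational(-181, 216), 20), -10) = Add(Rational(-905, 54), -10) = Rational(-1445, 54)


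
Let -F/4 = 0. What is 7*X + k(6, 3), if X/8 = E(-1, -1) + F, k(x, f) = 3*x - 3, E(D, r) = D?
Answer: -41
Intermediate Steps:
F = 0 (F = -4*0 = 0)
k(x, f) = -3 + 3*x
X = -8 (X = 8*(-1 + 0) = 8*(-1) = -8)
7*X + k(6, 3) = 7*(-8) + (-3 + 3*6) = -56 + (-3 + 18) = -56 + 15 = -41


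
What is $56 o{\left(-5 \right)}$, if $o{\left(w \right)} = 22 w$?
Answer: $-6160$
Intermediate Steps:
$56 o{\left(-5 \right)} = 56 \cdot 22 \left(-5\right) = 56 \left(-110\right) = -6160$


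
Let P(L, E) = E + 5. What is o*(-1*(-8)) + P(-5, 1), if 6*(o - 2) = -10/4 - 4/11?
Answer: 200/11 ≈ 18.182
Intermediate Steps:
o = 67/44 (o = 2 + (-10/4 - 4/11)/6 = 2 + (-10*1/4 - 4*1/11)/6 = 2 + (-5/2 - 4/11)/6 = 2 + (1/6)*(-63/22) = 2 - 21/44 = 67/44 ≈ 1.5227)
P(L, E) = 5 + E
o*(-1*(-8)) + P(-5, 1) = 67*(-1*(-8))/44 + (5 + 1) = (67/44)*8 + 6 = 134/11 + 6 = 200/11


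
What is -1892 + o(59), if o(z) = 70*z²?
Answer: 241778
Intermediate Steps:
-1892 + o(59) = -1892 + 70*59² = -1892 + 70*3481 = -1892 + 243670 = 241778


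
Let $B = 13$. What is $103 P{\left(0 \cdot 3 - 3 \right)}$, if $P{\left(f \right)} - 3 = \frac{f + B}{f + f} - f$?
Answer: $\frac{1339}{3} \approx 446.33$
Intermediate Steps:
$P{\left(f \right)} = 3 - f + \frac{13 + f}{2 f}$ ($P{\left(f \right)} = 3 - \left(f - \frac{f + 13}{f + f}\right) = 3 - \left(f - \frac{13 + f}{2 f}\right) = 3 - f + \frac{13 + f}{2 f}$)
$103 P{\left(0 \cdot 3 - 3 \right)} = 103 \left(\frac{7}{2} - \left(0 \cdot 3 - 3\right) + \frac{13}{2 \left(0 \cdot 3 - 3\right)}\right) = 103 \left(\frac{7}{2} - \left(0 - 3\right) + \frac{13}{2 \left(0 - 3\right)}\right) = 103 \left(\frac{7}{2} - -3 + \frac{13}{2 \left(-3\right)}\right) = 103 \left(\frac{7}{2} + 3 + \frac{13}{2} \left(- \frac{1}{3}\right)\right) = 103 \left(\frac{7}{2} + 3 - \frac{13}{6}\right) = 103 \cdot \frac{13}{3} = \frac{1339}{3}$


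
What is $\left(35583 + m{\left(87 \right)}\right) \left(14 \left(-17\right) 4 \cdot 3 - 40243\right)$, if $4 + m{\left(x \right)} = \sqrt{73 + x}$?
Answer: $-1533419321 - 172396 \sqrt{10} \approx -1.534 \cdot 10^{9}$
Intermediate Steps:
$m{\left(x \right)} = -4 + \sqrt{73 + x}$
$\left(35583 + m{\left(87 \right)}\right) \left(14 \left(-17\right) 4 \cdot 3 - 40243\right) = \left(35583 - \left(4 - \sqrt{73 + 87}\right)\right) \left(14 \left(-17\right) 4 \cdot 3 - 40243\right) = \left(35583 - \left(4 - \sqrt{160}\right)\right) \left(\left(-238\right) 12 - 40243\right) = \left(35583 - \left(4 - 4 \sqrt{10}\right)\right) \left(-2856 - 40243\right) = \left(35579 + 4 \sqrt{10}\right) \left(-43099\right) = -1533419321 - 172396 \sqrt{10}$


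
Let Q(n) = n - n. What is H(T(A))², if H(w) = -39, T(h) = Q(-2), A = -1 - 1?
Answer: 1521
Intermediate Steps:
A = -2
Q(n) = 0
T(h) = 0
H(T(A))² = (-39)² = 1521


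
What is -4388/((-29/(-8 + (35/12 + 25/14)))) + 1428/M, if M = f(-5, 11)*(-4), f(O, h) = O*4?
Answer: -5859967/12180 ≈ -481.11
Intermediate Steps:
f(O, h) = 4*O
M = 80 (M = (4*(-5))*(-4) = -20*(-4) = 80)
-4388/((-29/(-8 + (35/12 + 25/14)))) + 1428/M = -4388/((-29/(-8 + (35/12 + 25/14)))) + 1428/80 = -4388/((-29/(-8 + (35*(1/12) + 25*(1/14))))) + 1428*(1/80) = -4388/((-29/(-8 + (35/12 + 25/14)))) + 357/20 = -4388/((-29/(-8 + 395/84))) + 357/20 = -4388/((-29/(-277/84))) + 357/20 = -4388/((-29*(-84/277))) + 357/20 = -4388/2436/277 + 357/20 = -4388*277/2436 + 357/20 = -303869/609 + 357/20 = -5859967/12180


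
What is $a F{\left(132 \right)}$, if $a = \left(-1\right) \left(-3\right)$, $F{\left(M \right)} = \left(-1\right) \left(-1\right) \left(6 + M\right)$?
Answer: $414$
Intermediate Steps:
$F{\left(M \right)} = 6 + M$ ($F{\left(M \right)} = 1 \left(6 + M\right) = 6 + M$)
$a = 3$
$a F{\left(132 \right)} = 3 \left(6 + 132\right) = 3 \cdot 138 = 414$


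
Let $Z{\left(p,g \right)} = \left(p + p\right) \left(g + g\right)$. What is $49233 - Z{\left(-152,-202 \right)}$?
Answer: $-73583$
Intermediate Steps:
$Z{\left(p,g \right)} = 4 g p$ ($Z{\left(p,g \right)} = 2 p 2 g = 4 g p$)
$49233 - Z{\left(-152,-202 \right)} = 49233 - 4 \left(-202\right) \left(-152\right) = 49233 - 122816 = -73583$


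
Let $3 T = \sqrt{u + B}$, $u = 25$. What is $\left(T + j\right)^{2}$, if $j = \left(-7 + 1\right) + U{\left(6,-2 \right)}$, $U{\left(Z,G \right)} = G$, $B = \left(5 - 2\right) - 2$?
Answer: $\frac{\left(24 - \sqrt{26}\right)^{2}}{9} \approx 39.694$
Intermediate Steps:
$B = 1$ ($B = 3 - 2 = 1$)
$T = \frac{\sqrt{26}}{3}$ ($T = \frac{\sqrt{25 + 1}}{3} = \frac{\sqrt{26}}{3} \approx 1.6997$)
$j = -8$ ($j = \left(-7 + 1\right) - 2 = -6 - 2 = -8$)
$\left(T + j\right)^{2} = \left(\frac{\sqrt{26}}{3} - 8\right)^{2} = \left(-8 + \frac{\sqrt{26}}{3}\right)^{2}$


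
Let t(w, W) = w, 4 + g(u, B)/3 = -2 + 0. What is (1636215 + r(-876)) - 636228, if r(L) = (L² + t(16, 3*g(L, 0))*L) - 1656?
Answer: 1751691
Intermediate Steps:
g(u, B) = -18 (g(u, B) = -12 + 3*(-2 + 0) = -12 + 3*(-2) = -12 - 6 = -18)
r(L) = -1656 + L² + 16*L (r(L) = (L² + 16*L) - 1656 = -1656 + L² + 16*L)
(1636215 + r(-876)) - 636228 = (1636215 + (-1656 + (-876)² + 16*(-876))) - 636228 = (1636215 + (-1656 + 767376 - 14016)) - 636228 = (1636215 + 751704) - 636228 = 2387919 - 636228 = 1751691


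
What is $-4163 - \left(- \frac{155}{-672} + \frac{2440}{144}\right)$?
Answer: $- \frac{8427233}{2016} \approx -4180.2$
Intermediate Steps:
$-4163 - \left(- \frac{155}{-672} + \frac{2440}{144}\right) = -4163 - \left(\left(-155\right) \left(- \frac{1}{672}\right) + 2440 \cdot \frac{1}{144}\right) = -4163 - \left(\frac{155}{672} + \frac{305}{18}\right) = -4163 - \frac{34625}{2016} = - \frac{8427233}{2016}$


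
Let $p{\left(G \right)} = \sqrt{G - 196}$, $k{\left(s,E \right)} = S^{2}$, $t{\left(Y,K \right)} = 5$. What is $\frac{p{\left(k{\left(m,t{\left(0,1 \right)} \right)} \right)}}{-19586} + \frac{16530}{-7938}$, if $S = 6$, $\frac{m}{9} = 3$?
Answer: $- \frac{2755}{1323} - \frac{2 i \sqrt{10}}{9793} \approx -2.0824 - 0.00064582 i$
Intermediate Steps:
$m = 27$ ($m = 9 \cdot 3 = 27$)
$k{\left(s,E \right)} = 36$ ($k{\left(s,E \right)} = 6^{2} = 36$)
$p{\left(G \right)} = \sqrt{-196 + G}$ ($p{\left(G \right)} = \sqrt{G - 196} = \sqrt{-196 + G}$)
$\frac{p{\left(k{\left(m,t{\left(0,1 \right)} \right)} \right)}}{-19586} + \frac{16530}{-7938} = \frac{\sqrt{-196 + 36}}{-19586} + \frac{16530}{-7938} = \sqrt{-160} \left(- \frac{1}{19586}\right) + 16530 \left(- \frac{1}{7938}\right) = 4 i \sqrt{10} \left(- \frac{1}{19586}\right) - \frac{2755}{1323} = - \frac{2 i \sqrt{10}}{9793} - \frac{2755}{1323} = - \frac{2755}{1323} - \frac{2 i \sqrt{10}}{9793}$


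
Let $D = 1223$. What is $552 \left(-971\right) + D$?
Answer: $-534769$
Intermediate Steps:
$552 \left(-971\right) + D = 552 \left(-971\right) + 1223 = -535992 + 1223 = -534769$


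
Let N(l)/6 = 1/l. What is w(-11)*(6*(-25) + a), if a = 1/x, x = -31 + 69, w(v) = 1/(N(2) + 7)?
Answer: -5699/380 ≈ -14.997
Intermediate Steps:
N(l) = 6/l (N(l) = 6*(1/l) = 6/l)
w(v) = 1/10 (w(v) = 1/(6/2 + 7) = 1/(6*(1/2) + 7) = 1/(3 + 7) = 1/10)
x = 38
a = 1/38 ≈ 0.026316
w(-11)*(6*(-25) + a) = (6*(-25) + 1/38)/10 = (-150 + 1/38)/10 = (1/10)*(-5699/38) = -5699/380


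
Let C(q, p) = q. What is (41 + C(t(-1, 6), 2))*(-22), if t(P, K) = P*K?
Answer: -770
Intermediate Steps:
t(P, K) = K*P
(41 + C(t(-1, 6), 2))*(-22) = (41 + 6*(-1))*(-22) = (41 - 6)*(-22) = 35*(-22) = -770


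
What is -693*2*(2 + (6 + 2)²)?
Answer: -91476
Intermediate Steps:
-693*2*(2 + (6 + 2)²) = -693*2*(2 + 8²) = -693*2*(2 + 64) = -693*2*66 = -693*132 = -63*1452 = -91476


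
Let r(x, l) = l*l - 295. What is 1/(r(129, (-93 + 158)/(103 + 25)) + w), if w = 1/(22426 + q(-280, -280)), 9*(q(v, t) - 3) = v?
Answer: -3302703104/973445588499 ≈ -0.0033928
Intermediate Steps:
q(v, t) = 3 + v/9
w = 9/201581 (w = 1/(22426 + (3 + (⅑)*(-280))) = 1/(22426 + (3 - 280/9)) = 1/(22426 - 253/9) = 1/(201581/9) = 9/201581 ≈ 4.4647e-5)
r(x, l) = -295 + l² (r(x, l) = l² - 295 = -295 + l²)
1/(r(129, (-93 + 158)/(103 + 25)) + w) = 1/((-295 + ((-93 + 158)/(103 + 25))²) + 9/201581) = 1/((-295 + (65/128)²) + 9/201581) = 1/((-295 + 4225/16384) + 9/201581) = 1/(-4829055/16384 + 9/201581) = 1/(-973445588499/3302703104) = -3302703104/973445588499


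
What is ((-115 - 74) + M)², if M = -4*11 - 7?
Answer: 57600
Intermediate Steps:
M = -51 (M = -44 - 7 = -51)
((-115 - 74) + M)² = ((-115 - 74) - 51)² = (-189 - 51)² = (-240)² = 57600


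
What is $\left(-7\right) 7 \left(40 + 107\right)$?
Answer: $-7203$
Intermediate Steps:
$\left(-7\right) 7 \left(40 + 107\right) = \left(-49\right) 147 = -7203$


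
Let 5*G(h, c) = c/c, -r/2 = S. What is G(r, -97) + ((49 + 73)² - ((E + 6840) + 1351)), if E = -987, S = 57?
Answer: 38401/5 ≈ 7680.2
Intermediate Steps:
r = -114 (r = -2*57 = -114)
G(h, c) = ⅕ (G(h, c) = (c/c)/5 = (⅕)*1 = ⅕)
G(r, -97) + ((49 + 73)² - ((E + 6840) + 1351)) = ⅕ + ((49 + 73)² - ((-987 + 6840) + 1351)) = ⅕ + (122² - (5853 + 1351)) = ⅕ + (14884 - 1*7204) = ⅕ + (14884 - 7204) = ⅕ + 7680 = 38401/5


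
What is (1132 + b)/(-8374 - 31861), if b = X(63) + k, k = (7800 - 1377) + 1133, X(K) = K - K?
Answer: -8688/40235 ≈ -0.21593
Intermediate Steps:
X(K) = 0
k = 7556 (k = 6423 + 1133 = 7556)
b = 7556 (b = 0 + 7556 = 7556)
(1132 + b)/(-8374 - 31861) = (1132 + 7556)/(-8374 - 31861) = 8688/(-40235) = 8688*(-1/40235) = -8688/40235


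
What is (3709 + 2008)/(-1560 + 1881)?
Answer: 5717/321 ≈ 17.810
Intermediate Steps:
(3709 + 2008)/(-1560 + 1881) = 5717/321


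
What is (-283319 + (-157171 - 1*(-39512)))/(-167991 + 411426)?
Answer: -400978/243435 ≈ -1.6472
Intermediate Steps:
(-283319 + (-157171 - 1*(-39512)))/(-167991 + 411426) = (-283319 + (-157171 + 39512))/243435 = (-283319 - 117659)*(1/243435) = -400978*1/243435 = -400978/243435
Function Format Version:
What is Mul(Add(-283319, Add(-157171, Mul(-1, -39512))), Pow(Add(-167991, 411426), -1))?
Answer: Rational(-400978, 243435) ≈ -1.6472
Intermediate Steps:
Mul(Add(-283319, Add(-157171, Mul(-1, -39512))), Pow(Add(-167991, 411426), -1)) = Mul(Add(-283319, Add(-157171, 39512)), Pow(243435, -1)) = Mul(Add(-283319, -117659), Rational(1, 243435)) = Mul(-400978, Rational(1, 243435)) = Rational(-400978, 243435)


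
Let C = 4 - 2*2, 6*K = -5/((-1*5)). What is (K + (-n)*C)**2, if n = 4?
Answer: 1/36 ≈ 0.027778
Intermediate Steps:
K = 1/6 (K = (-5/((-1*5)))/6 = (-5/(-5))/6 = (-5*(-1/5))/6 = (1/6)*1 = 1/6 ≈ 0.16667)
C = 0 (C = 4 - 4 = 0)
(K + (-n)*C)**2 = (1/6 - 1*4*0)**2 = (1/6 - 4*0)**2 = (1/6 + 0)**2 = (1/6)**2 = 1/36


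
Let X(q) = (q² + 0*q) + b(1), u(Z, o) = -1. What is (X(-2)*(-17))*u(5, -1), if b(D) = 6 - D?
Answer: 153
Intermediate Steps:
X(q) = 5 + q² (X(q) = (q² + 0*q) + (6 - 1*1) = (q² + 0) + (6 - 1) = q² + 5 = 5 + q²)
(X(-2)*(-17))*u(5, -1) = ((5 + (-2)²)*(-17))*(-1) = ((5 + 4)*(-17))*(-1) = (9*(-17))*(-1) = -153*(-1) = 153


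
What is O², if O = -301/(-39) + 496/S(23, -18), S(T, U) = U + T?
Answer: 434680801/38025 ≈ 11431.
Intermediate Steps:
S(T, U) = T + U
O = 20849/195 (O = -301/(-39) + 496/(23 - 18) = -301*(-1/39) + 496/5 = 301/39 + 496*(⅕) = 301/39 + 496/5 = 20849/195 ≈ 106.92)
O² = (20849/195)² = 434680801/38025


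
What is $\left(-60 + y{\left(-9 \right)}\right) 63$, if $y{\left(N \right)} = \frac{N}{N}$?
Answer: $-3717$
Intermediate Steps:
$y{\left(N \right)} = 1$
$\left(-60 + y{\left(-9 \right)}\right) 63 = \left(-60 + 1\right) 63 = \left(-59\right) 63 = -3717$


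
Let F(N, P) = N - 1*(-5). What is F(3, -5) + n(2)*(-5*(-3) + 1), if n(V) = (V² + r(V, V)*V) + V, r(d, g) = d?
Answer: 168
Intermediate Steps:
F(N, P) = 5 + N (F(N, P) = N + 5 = 5 + N)
n(V) = V + 2*V² (n(V) = (V² + V*V) + V = (V² + V²) + V = 2*V² + V = V + 2*V²)
F(3, -5) + n(2)*(-5*(-3) + 1) = (5 + 3) + (2*(1 + 2*2))*(-5*(-3) + 1) = 8 + (2*(1 + 4))*(15 + 1) = 8 + (2*5)*16 = 8 + 10*16 = 8 + 160 = 168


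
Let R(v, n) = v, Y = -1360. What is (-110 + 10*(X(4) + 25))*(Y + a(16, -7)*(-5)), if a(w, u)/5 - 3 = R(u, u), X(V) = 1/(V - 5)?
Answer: -163800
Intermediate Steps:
X(V) = 1/(-5 + V)
a(w, u) = 15 + 5*u
(-110 + 10*(X(4) + 25))*(Y + a(16, -7)*(-5)) = (-110 + 10*(1/(-5 + 4) + 25))*(-1360 + (15 + 5*(-7))*(-5)) = (-110 + 10*(1/(-1) + 25))*(-1360 + (15 - 35)*(-5)) = (-110 + 10*(-1 + 25))*(-1360 - 20*(-5)) = (-110 + 10*24)*(-1360 + 100) = (-110 + 240)*(-1260) = 130*(-1260) = -163800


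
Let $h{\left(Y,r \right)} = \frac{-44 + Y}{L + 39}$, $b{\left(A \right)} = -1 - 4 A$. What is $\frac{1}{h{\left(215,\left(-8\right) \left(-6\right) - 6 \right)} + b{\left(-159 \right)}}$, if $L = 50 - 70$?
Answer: $\frac{1}{644} \approx 0.0015528$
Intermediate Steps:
$L = -20$ ($L = 50 - 70 = -20$)
$h{\left(Y,r \right)} = - \frac{44}{19} + \frac{Y}{19}$ ($h{\left(Y,r \right)} = \frac{-44 + Y}{-20 + 39} = \frac{-44 + Y}{19} = \left(-44 + Y\right) \frac{1}{19} = - \frac{44}{19} + \frac{Y}{19}$)
$\frac{1}{h{\left(215,\left(-8\right) \left(-6\right) - 6 \right)} + b{\left(-159 \right)}} = \frac{1}{\left(- \frac{44}{19} + \frac{1}{19} \cdot 215\right) - -635} = \frac{1}{\left(- \frac{44}{19} + \frac{215}{19}\right) + \left(-1 + 636\right)} = \frac{1}{9 + 635} = \frac{1}{644}$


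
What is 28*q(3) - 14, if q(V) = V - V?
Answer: -14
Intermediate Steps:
q(V) = 0
28*q(3) - 14 = 28*0 - 14 = 0 - 14 = -14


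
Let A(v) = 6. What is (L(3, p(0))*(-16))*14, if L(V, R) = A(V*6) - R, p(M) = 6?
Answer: 0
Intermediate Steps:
L(V, R) = 6 - R
(L(3, p(0))*(-16))*14 = ((6 - 1*6)*(-16))*14 = ((6 - 6)*(-16))*14 = (0*(-16))*14 = 0*14 = 0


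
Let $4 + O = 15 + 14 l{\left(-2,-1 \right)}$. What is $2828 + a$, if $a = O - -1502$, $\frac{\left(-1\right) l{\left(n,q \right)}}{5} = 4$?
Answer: $4061$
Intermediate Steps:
$l{\left(n,q \right)} = -20$ ($l{\left(n,q \right)} = \left(-5\right) 4 = -20$)
$O = -269$ ($O = -4 + \left(15 + 14 \left(-20\right)\right) = -4 + \left(15 - 280\right) = -4 - 265 = -269$)
$a = 1233$ ($a = -269 - -1502 = -269 + 1502 = 1233$)
$2828 + a = 2828 + 1233 = 4061$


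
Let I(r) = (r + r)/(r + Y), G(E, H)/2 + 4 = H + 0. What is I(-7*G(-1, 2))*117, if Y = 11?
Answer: 168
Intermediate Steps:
G(E, H) = -8 + 2*H (G(E, H) = -8 + 2*(H + 0) = -8 + 2*H)
I(r) = 2*r/(11 + r) (I(r) = (r + r)/(r + 11) = (2*r)/(11 + r) = 2*r/(11 + r))
I(-7*G(-1, 2))*117 = (2*(-7*(-8 + 2*2))/(11 - 7*(-8 + 2*2)))*117 = (2*(-7*(-8 + 4))/(11 - 7*(-8 + 4)))*117 = (2*(-7*(-4))/(11 - 7*(-4)))*117 = (2*28/(11 + 28))*117 = (2*28/39)*117 = (2*28*(1/39))*117 = (56/39)*117 = 168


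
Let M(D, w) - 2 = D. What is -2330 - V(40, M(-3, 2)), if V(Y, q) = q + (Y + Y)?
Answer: -2409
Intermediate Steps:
M(D, w) = 2 + D
V(Y, q) = q + 2*Y
-2330 - V(40, M(-3, 2)) = -2330 - ((2 - 3) + 2*40) = -2330 - (-1 + 80) = -2330 - 1*79 = -2330 - 79 = -2409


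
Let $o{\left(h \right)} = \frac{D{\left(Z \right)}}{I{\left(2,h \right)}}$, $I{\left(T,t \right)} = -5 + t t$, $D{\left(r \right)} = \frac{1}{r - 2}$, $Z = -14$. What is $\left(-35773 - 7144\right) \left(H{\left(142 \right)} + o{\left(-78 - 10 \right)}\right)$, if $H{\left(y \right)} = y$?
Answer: $- \frac{754609911419}{123824} \approx -6.0942 \cdot 10^{6}$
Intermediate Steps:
$D{\left(r \right)} = \frac{1}{-2 + r}$
$I{\left(T,t \right)} = -5 + t^{2}$
$o{\left(h \right)} = - \frac{1}{16 \left(-5 + h^{2}\right)}$ ($o{\left(h \right)} = \frac{1}{\left(-2 - 14\right) \left(-5 + h^{2}\right)} = \frac{1}{\left(-16\right) \left(-5 + h^{2}\right)} = - \frac{1}{16 \left(-5 + h^{2}\right)}$)
$\left(-35773 - 7144\right) \left(H{\left(142 \right)} + o{\left(-78 - 10 \right)}\right) = \left(-35773 - 7144\right) \left(142 - \frac{1}{-80 + 16 \left(-78 - 10\right)^{2}}\right) = - 42917 \left(142 - \frac{1}{-80 + 16 \left(-78 - 10\right)^{2}}\right) = - 42917 \left(142 - \frac{1}{-80 + 16 \left(-88\right)^{2}}\right) = - 42917 \left(142 - \frac{1}{-80 + 16 \cdot 7744}\right) = - 42917 \left(142 - \frac{1}{-80 + 123904}\right) = - 42917 \left(142 - \frac{1}{123824}\right) = \left(-42917\right) \frac{17583007}{123824} = - \frac{754609911419}{123824}$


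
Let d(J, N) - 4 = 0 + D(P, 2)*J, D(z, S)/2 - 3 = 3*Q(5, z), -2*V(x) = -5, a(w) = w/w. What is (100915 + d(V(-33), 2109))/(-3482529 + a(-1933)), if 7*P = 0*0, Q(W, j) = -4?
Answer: -50437/1741264 ≈ -0.028966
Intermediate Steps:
a(w) = 1
V(x) = 5/2 (V(x) = -½*(-5) = 5/2)
P = 0 (P = (0*0)/7 = (⅐)*0 = 0)
D(z, S) = -18 (D(z, S) = 6 + 2*(3*(-4)) = 6 + 2*(-12) = 6 - 24 = -18)
d(J, N) = 4 - 18*J (d(J, N) = 4 + (0 - 18*J) = 4 - 18*J)
(100915 + d(V(-33), 2109))/(-3482529 + a(-1933)) = (100915 + (4 - 18*5/2))/(-3482529 + 1) = (100915 + (4 - 45))/(-3482528) = (100915 - 41)*(-1/3482528) = 100874*(-1/3482528) = -50437/1741264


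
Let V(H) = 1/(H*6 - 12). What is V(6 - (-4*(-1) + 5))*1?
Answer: -1/30 ≈ -0.033333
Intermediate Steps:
V(H) = 1/(-12 + 6*H) (V(H) = 1/(6*H - 12) = 1/(-12 + 6*H))
V(6 - (-4*(-1) + 5))*1 = (1/(6*(-2 + (6 - (-4*(-1) + 5)))))*1 = (1/(6*(-2 + (6 - (4 + 5)))))*1 = (1/(6*(-2 + (6 - 1*9))))*1 = (1/(6*(-2 + (6 - 9))))*1 = (1/(6*(-2 - 3)))*1 = ((⅙)/(-5))*1 = ((⅙)*(-⅕))*1 = -1/30*1 = -1/30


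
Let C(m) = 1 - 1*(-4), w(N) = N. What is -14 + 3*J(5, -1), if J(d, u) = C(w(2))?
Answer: 1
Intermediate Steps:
C(m) = 5 (C(m) = 1 + 4 = 5)
J(d, u) = 5
-14 + 3*J(5, -1) = -14 + 3*5 = -14 + 15 = 1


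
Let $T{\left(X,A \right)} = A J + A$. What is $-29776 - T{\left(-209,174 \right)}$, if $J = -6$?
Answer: $-28906$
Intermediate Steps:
$T{\left(X,A \right)} = - 5 A$ ($T{\left(X,A \right)} = A \left(-6\right) + A = - 6 A + A = - 5 A$)
$-29776 - T{\left(-209,174 \right)} = -29776 - \left(-5\right) 174 = -29776 - -870 = -29776 + 870 = -28906$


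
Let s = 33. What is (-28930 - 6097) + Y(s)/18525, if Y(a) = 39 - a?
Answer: -216291723/6175 ≈ -35027.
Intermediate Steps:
(-28930 - 6097) + Y(s)/18525 = (-28930 - 6097) + (39 - 1*33)/18525 = -35027 + (39 - 33)*(1/18525) = -35027 + 6*(1/18525) = -35027 + 2/6175 = -216291723/6175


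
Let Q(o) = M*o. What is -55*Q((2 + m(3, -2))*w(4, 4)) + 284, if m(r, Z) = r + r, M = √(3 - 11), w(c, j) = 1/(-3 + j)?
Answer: 284 - 880*I*√2 ≈ 284.0 - 1244.5*I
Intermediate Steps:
M = 2*I*√2 (M = √(-8) = 2*I*√2 ≈ 2.8284*I)
m(r, Z) = 2*r
Q(o) = 2*I*o*√2 (Q(o) = (2*I*√2)*o = 2*I*o*√2)
-55*Q((2 + m(3, -2))*w(4, 4)) + 284 = -110*I*(2 + 2*3)/(-3 + 4)*√2 + 284 = -110*I*(2 + 6)/1*√2 + 284 = -110*I*8*1*√2 + 284 = -110*I*8*√2 + 284 = -880*I*√2 + 284 = 284 - 880*I*√2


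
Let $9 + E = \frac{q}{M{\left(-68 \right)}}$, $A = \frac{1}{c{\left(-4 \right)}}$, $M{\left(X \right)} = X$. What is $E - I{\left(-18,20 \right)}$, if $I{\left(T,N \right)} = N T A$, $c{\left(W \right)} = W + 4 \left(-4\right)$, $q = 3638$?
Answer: $- \frac{161}{2} \approx -80.5$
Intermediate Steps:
$c{\left(W \right)} = -16 + W$ ($c{\left(W \right)} = W - 16 = -16 + W$)
$A = - \frac{1}{20}$ ($A = \frac{1}{-16 - 4} = \frac{1}{-20} = - \frac{1}{20} \approx -0.05$)
$E = - \frac{125}{2}$ ($E = -9 + \frac{3638}{-68} = -9 + 3638 \left(- \frac{1}{68}\right) = -9 - \frac{107}{2} = - \frac{125}{2} \approx -62.5$)
$I{\left(T,N \right)} = - \frac{N T}{20}$ ($I{\left(T,N \right)} = N T \left(- \frac{1}{20}\right) = - \frac{N T}{20}$)
$E - I{\left(-18,20 \right)} = - \frac{125}{2} - \left(- \frac{1}{20}\right) 20 \left(-18\right) = - \frac{125}{2} - 18 = - \frac{161}{2}$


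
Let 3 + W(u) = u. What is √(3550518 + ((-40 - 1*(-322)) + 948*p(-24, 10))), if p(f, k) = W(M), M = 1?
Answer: 2*√887226 ≈ 1883.9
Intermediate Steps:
W(u) = -3 + u
p(f, k) = -2 (p(f, k) = -3 + 1 = -2)
√(3550518 + ((-40 - 1*(-322)) + 948*p(-24, 10))) = √(3550518 + ((-40 - 1*(-322)) + 948*(-2))) = √(3550518 + ((-40 + 322) - 1896)) = √(3550518 + (282 - 1896)) = √(3550518 - 1614) = √3548904 = 2*√887226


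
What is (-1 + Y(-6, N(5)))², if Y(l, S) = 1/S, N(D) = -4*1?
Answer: 25/16 ≈ 1.5625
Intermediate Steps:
N(D) = -4
(-1 + Y(-6, N(5)))² = (-1 + 1/(-4))² = (-1 - ¼)² = (-5/4)² = 25/16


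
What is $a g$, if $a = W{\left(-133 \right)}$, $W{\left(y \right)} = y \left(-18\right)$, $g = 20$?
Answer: $47880$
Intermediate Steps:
$W{\left(y \right)} = - 18 y$
$a = 2394$ ($a = \left(-18\right) \left(-133\right) = 2394$)
$a g = 2394 \cdot 20 = 47880$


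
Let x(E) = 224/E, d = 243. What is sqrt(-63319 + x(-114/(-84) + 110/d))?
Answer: I*sqrt(2395645816495)/6157 ≈ 251.39*I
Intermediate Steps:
sqrt(-63319 + x(-114/(-84) + 110/d)) = sqrt(-63319 + 224/(-114/(-84) + 110/243)) = sqrt(-63319 + 224/(-114*(-1/84) + 110*(1/243))) = sqrt(-63319 + 224/(19/14 + 110/243)) = sqrt(-63319 + 224/(6157/3402)) = sqrt(-63319 + 224*(3402/6157)) = sqrt(-63319 + 762048/6157) = sqrt(-389093035/6157) = I*sqrt(2395645816495)/6157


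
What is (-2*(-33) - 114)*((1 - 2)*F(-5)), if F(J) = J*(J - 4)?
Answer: 2160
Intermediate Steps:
F(J) = J*(-4 + J)
(-2*(-33) - 114)*((1 - 2)*F(-5)) = (-2*(-33) - 114)*((1 - 2)*(-5*(-4 - 5))) = (66 - 114)*(-(-5)*(-9)) = -(-48)*45 = -48*(-45) = 2160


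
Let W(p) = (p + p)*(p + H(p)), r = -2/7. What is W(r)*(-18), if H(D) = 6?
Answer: 2880/49 ≈ 58.776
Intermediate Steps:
r = -2/7 (r = -2*⅐ = -2/7 ≈ -0.28571)
W(p) = 2*p*(6 + p) (W(p) = (p + p)*(p + 6) = (2*p)*(6 + p) = 2*p*(6 + p))
W(r)*(-18) = (2*(-2/7)*(6 - 2/7))*(-18) = (2*(-2/7)*(40/7))*(-18) = -160/49*(-18) = 2880/49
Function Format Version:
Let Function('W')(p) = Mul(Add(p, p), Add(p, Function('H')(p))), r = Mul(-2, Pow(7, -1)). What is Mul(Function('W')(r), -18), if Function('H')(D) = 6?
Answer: Rational(2880, 49) ≈ 58.776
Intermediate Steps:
r = Rational(-2, 7) (r = Mul(-2, Rational(1, 7)) = Rational(-2, 7) ≈ -0.28571)
Function('W')(p) = Mul(2, p, Add(6, p)) (Function('W')(p) = Mul(Add(p, p), Add(p, 6)) = Mul(Mul(2, p), Add(6, p)) = Mul(2, p, Add(6, p)))
Mul(Function('W')(r), -18) = Mul(Mul(2, Rational(-2, 7), Add(6, Rational(-2, 7))), -18) = Mul(Mul(2, Rational(-2, 7), Rational(40, 7)), -18) = Mul(Rational(-160, 49), -18) = Rational(2880, 49)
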